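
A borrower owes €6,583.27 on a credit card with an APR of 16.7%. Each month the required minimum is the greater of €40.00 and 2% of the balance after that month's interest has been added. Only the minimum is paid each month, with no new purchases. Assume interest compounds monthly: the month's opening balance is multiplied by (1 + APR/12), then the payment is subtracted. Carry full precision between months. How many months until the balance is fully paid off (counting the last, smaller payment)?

Monthly rate r = 16.7%/12 = 1.39167% = 0.0139167.
While 2% of the post-interest balance exceeds €40.00, each month B ← (B·(1+r))·(1 − 0.02), i.e. B shrinks by the factor (1+r)·0.98 = 0.99364.
This holds for months 1–189. Entering month 190 the balance is €1,970.60; 2% of the post-interest balance is now below €40.00, so the flat €40.00 minimum applies from here.
From month 190 a fixed €40.00 at rate r clears €1,970.60 in 84 more payments. Total: 189 + 84 = 273 months.

273 months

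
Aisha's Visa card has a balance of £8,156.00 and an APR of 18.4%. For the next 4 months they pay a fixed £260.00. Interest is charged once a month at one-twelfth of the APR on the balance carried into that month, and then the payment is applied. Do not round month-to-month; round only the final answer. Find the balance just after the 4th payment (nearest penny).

£7,603.69

Monthly rate r = 18.4%/12 = 1.53333% = 0.0153333.
Each month: B ← B·(1+r) − £260.00.
Month 1: interest £125.06; balance after payment £8,021.06.
Month 2: interest £122.99; balance after payment £7,884.05.
Month 3: interest £120.89; balance after payment £7,744.94.
Month 4: interest £118.76; balance after payment £7,603.69.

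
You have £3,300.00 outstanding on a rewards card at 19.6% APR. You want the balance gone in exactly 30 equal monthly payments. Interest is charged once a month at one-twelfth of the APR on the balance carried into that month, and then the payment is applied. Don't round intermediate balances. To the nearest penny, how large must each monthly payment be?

Monthly rate r = 19.6%/12 = 1.63333% = 0.0163333.
Level-payment amortization: P = B₀·r / (1 − (1+r)^(−n)) = 3300.00·0.0163333 / (1 − 1.01633^(−30)).
Denominator 1 − (1+r)^(−30) = 0.384943644.
P = 53.9 / 0.384943644 ≈ 140.02.

£140.02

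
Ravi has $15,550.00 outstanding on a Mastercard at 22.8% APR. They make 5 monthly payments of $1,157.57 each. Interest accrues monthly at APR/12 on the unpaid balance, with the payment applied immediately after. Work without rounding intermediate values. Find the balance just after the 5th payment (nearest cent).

Monthly rate r = 22.8%/12 = 1.9% = 0.019.
Each month: B ← B·(1+r) − $1,157.57.
Month 1: interest $295.45; balance after payment $14,687.88.
Month 2: interest $279.07; balance after payment $13,809.38.
Month 3: interest $262.38; balance after payment $12,914.19.
Month 4: interest $245.37; balance after payment $12,001.99.
Month 5: interest $228.04; balance after payment $11,072.46.

$11,072.46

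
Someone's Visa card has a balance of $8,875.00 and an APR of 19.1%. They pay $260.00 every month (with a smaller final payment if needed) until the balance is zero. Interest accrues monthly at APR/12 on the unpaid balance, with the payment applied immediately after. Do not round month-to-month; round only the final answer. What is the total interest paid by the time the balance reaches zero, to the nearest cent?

$4,029.70

Monthly rate r = 19.1%/12 = 1.59167% = 0.0159167.
Payoff takes n = ⌈−ln(1 − rB₀/P)/ln(1+r)⌉ = ⌈49.632⌉ = 50 payments; the last is $164.70.
Total paid = 49·$260.00 + $164.70 = $12,904.70.
Total interest = total paid − principal = $12,904.70 − $8,875.00 = $4,029.70.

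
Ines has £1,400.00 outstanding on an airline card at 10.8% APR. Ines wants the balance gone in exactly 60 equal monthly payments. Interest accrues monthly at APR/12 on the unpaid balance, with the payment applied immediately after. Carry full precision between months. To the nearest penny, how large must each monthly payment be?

Monthly rate r = 10.8%/12 = 0.9% = 0.009.
Level-payment amortization: P = B₀·r / (1 − (1+r)^(−n)) = 1400.00·0.009 / (1 − 1.009^(−60)).
Denominator 1 − (1+r)^(−60) = 0.415842407.
P = 12.6 / 0.415842407 ≈ 30.30.

£30.30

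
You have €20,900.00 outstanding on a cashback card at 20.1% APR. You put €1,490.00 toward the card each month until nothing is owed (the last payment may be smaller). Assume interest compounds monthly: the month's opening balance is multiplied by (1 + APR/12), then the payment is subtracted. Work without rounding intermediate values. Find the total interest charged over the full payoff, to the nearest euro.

Monthly rate r = 20.1%/12 = 1.675% = 0.01675.
Payoff takes n = ⌈−ln(1 − rB₀/P)/ln(1+r)⌉ = ⌈16.122⌉ = 17 payments; the last is €183.72.
Total paid = 16·€1,490.00 + €183.72 = €24,023.72.
Total interest = total paid − principal = €24,023.72 − €20,900.00 = €3,123.72.

€3,124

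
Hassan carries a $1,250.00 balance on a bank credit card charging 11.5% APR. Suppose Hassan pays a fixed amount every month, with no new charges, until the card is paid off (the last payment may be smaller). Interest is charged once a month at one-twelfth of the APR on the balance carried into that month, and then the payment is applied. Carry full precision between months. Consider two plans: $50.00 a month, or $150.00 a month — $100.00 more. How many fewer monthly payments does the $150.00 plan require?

Monthly rate r = 11.5%/12 = 0.958333% = 0.00958333.
At $50.00/mo: n = ⌈−ln(1 − rB₀/P)/ln(1+r)⌉ = 29 payments (last $35.87); total interest = total paid − $1,250.00 = $185.87.
At $150.00/mo: 9 payments (last $109.12); total interest $59.12.
Payments saved = 29 − 9 = 20.

20 fewer payments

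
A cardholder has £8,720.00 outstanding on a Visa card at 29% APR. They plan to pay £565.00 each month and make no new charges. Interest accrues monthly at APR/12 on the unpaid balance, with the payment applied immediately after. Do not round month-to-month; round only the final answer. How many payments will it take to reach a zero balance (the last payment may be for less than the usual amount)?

Monthly rate r = 29%/12 = 2.41667% = 0.0241667.
Recurrence: B ← B·(1+r) − £565.00.
Month 1: interest £210.73; balance after payment £8,365.73.
Month 2: interest £202.17; balance after payment £8,002.91.
Closed form: n = −ln(1 − rB₀/P)/ln(1+r) = −ln(0.62702)/ln(1.02417) ≈ 19.547, so the balance reaches zero during payment 20.

20 months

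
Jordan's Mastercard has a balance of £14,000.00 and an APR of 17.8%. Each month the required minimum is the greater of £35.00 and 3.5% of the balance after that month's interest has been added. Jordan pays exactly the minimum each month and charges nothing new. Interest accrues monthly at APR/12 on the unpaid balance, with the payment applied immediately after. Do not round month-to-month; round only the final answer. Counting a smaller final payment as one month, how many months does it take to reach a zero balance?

Monthly rate r = 17.8%/12 = 1.48333% = 0.0148333.
While 3.5% of the post-interest balance exceeds £35.00, each month B ← (B·(1+r))·(1 − 0.035), i.e. B shrinks by the factor (1+r)·0.965 = 0.97931.
This holds for months 1–127. Entering month 128 the balance is £984.52; 3.5% of the post-interest balance is now below £35.00, so the flat £35.00 minimum applies from here.
From month 128 a fixed £35.00 at rate r clears £984.52 in 37 more payments. Total: 127 + 37 = 164 months.

164 months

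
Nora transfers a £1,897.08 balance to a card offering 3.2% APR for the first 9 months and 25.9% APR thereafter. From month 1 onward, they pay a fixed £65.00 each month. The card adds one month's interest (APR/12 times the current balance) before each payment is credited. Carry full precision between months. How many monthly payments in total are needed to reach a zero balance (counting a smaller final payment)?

37 months

Promo months 1–9 at r₀ = 3.2%/12 = 0.00266667; months 10+ at r₁ = 25.9%/12 = 0.0215833.
After month 9: iterate B ← B·(1+r₀) − £65.00 for 9 months → £1,351.82.
Then at r₁ with £65.00/mo: n₂ = −ln(1 − r₁·B/P)/ln(1+r₁) ≈ 27.90 → 28 more payments.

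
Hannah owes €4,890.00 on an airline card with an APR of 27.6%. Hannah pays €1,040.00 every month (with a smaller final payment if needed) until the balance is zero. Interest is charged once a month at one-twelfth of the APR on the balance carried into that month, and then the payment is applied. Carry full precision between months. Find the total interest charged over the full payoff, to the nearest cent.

€344.84

Monthly rate r = 27.6%/12 = 2.3% = 0.023.
Payoff takes n = ⌈−ln(1 − rB₀/P)/ln(1+r)⌉ = ⌈5.033⌉ = 6 payments; the last is €34.84.
Total paid = 5·€1,040.00 + €34.84 = €5,234.84.
Total interest = total paid − principal = €5,234.84 − €4,890.00 = €344.84.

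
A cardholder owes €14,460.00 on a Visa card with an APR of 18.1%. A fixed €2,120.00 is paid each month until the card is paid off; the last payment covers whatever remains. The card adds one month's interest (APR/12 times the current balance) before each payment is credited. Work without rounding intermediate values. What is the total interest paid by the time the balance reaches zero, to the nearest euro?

€917

Monthly rate r = 18.1%/12 = 1.50833% = 0.0150833.
Payoff takes n = ⌈−ln(1 − rB₀/P)/ln(1+r)⌉ = ⌈7.252⌉ = 8 payments; the last is €536.91.
Total paid = 7·€2,120.00 + €536.91 = €15,376.91.
Total interest = total paid − principal = €15,376.91 − €14,460.00 = €916.91.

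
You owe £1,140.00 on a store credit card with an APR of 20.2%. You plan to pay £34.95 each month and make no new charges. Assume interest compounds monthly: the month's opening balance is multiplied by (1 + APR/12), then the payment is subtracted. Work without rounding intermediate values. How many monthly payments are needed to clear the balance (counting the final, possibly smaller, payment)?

48 payments

Monthly rate r = 20.2%/12 = 1.68333% = 0.0168333.
Recurrence: B ← B·(1+r) − £34.95.
Month 1: interest £19.19; balance after payment £1,124.24.
Month 2: interest £18.92; balance after payment £1,108.21.
Closed form: n = −ln(1 − rB₀/P)/ln(1+r) = −ln(0.45093)/ln(1.01683) ≈ 47.711, so the balance reaches zero during payment 48.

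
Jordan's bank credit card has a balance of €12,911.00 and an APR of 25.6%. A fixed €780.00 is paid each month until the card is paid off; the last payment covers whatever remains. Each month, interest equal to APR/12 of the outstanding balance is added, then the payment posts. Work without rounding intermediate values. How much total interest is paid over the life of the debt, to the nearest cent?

Monthly rate r = 25.6%/12 = 2.13333% = 0.0213333.
Payoff takes n = ⌈−ln(1 − rB₀/P)/ln(1+r)⌉ = ⌈20.636⌉ = 21 payments; the last is €497.69.
Total paid = 20·€780.00 + €497.69 = €16,097.69.
Total interest = total paid − principal = €16,097.69 − €12,911.00 = €3,186.69.

€3,186.69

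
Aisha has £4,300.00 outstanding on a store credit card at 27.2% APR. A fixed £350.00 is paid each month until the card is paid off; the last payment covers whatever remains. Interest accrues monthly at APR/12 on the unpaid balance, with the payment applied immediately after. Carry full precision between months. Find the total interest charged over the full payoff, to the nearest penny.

£797.71

Monthly rate r = 27.2%/12 = 2.26667% = 0.0226667.
Payoff takes n = ⌈−ln(1 − rB₀/P)/ln(1+r)⌉ = ⌈14.562⌉ = 15 payments; the last is £197.71.
Total paid = 14·£350.00 + £197.71 = £5,097.71.
Total interest = total paid − principal = £5,097.71 − £4,300.00 = £797.71.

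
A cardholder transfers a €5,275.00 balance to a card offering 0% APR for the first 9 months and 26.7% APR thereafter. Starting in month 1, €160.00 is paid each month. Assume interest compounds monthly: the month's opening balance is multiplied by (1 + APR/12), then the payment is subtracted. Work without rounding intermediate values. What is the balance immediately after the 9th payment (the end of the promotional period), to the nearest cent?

€3,835.00

Promo months 1–9 at r₀ = 0%/12 = 0; months 10+ at r₁ = 26.7%/12 = 0.02225.
After month 9 (no interest yet): B = €5,275.00 − 9·€160.00 = €3,835.00.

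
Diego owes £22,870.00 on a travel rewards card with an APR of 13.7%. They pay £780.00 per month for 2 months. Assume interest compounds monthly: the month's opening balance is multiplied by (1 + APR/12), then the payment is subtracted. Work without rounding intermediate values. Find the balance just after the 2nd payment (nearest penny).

£21,826.27

Monthly rate r = 13.7%/12 = 1.14167% = 0.0114167.
Each month: B ← B·(1+r) − £780.00.
Month 1: interest £261.10; balance after payment £22,351.10.
Month 2: interest £255.18; balance after payment £21,826.27.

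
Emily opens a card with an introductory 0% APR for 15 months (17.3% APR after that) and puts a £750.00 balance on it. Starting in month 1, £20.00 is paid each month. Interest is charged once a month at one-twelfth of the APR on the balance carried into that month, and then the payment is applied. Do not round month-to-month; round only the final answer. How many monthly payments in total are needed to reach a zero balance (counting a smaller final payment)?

Promo months 1–15 at r₀ = 0%/12 = 0; months 16+ at r₁ = 17.3%/12 = 0.0144167.
After month 15 (no interest yet): B = £750.00 − 15·£20.00 = £450.00.
Then at r₁ with £20.00/mo: n₂ = −ln(1 − r₁·B/P)/ln(1+r₁) ≈ 27.39 → 28 more payments.

43 payments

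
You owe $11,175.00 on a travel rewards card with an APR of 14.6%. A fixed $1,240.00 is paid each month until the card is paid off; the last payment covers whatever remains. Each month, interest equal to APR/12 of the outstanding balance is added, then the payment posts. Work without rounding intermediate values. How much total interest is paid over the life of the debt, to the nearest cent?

$735.13

Monthly rate r = 14.6%/12 = 1.21667% = 0.0121667.
Payoff takes n = ⌈−ln(1 − rB₀/P)/ln(1+r)⌉ = ⌈9.603⌉ = 10 payments; the last is $750.13.
Total paid = 9·$1,240.00 + $750.13 = $11,910.13.
Total interest = total paid − principal = $11,910.13 − $11,175.00 = $735.13.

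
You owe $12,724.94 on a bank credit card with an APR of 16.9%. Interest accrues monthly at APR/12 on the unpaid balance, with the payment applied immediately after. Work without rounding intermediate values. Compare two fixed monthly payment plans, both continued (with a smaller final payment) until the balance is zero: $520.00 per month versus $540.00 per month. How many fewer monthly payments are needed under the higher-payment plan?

2 fewer payments

Monthly rate r = 16.9%/12 = 1.40833% = 0.0140833.
At $520.00/mo: n = ⌈−ln(1 − rB₀/P)/ln(1+r)⌉ = 31 payments (last $112.48); total interest = total paid − $12,724.94 = $2,987.54.
At $540.00/mo: 29 payments (last $451.88); total interest $2,846.94.
Payments saved = 31 − 29 = 2.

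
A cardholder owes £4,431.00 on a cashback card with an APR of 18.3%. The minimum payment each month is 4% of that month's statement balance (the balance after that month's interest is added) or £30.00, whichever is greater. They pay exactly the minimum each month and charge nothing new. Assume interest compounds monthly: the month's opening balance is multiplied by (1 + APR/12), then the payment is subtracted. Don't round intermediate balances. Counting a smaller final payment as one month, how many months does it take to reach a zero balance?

Monthly rate r = 18.3%/12 = 1.525% = 0.01525.
While 4% of the post-interest balance exceeds £30.00, each month B ← (B·(1+r))·(1 − 0.04), i.e. B shrinks by the factor (1+r)·0.96 = 0.97464.
This holds for months 1–70. Entering month 71 the balance is £733.83; 4% of the post-interest balance is now below £30.00, so the flat £30.00 minimum applies from here.
From month 71 a fixed £30.00 at rate r clears £733.83 in 31 more payments. Total: 70 + 31 = 101 months.

101 months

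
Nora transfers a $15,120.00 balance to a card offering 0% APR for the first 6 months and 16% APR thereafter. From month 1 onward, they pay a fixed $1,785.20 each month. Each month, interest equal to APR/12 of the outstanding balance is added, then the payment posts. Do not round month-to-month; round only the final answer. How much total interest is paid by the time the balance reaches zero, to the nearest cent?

$106.99

Promo months 1–6 at r₀ = 0%/12 = 0; months 7+ at r₁ = 16%/12 = 0.0133333.
After month 6 (no interest yet): B = $15,120.00 − 6·$1,785.20 = $4,408.80.
Then at r₁ with $1,785.20/mo: n₂ = −ln(1 − r₁·B/P)/ln(1+r₁) ≈ 2.53 → 3 more payments.
Total paid = 8·$1,785.20 + $945.39 = $15,226.99; interest = $15,226.99 − $15,120.00 = $106.99.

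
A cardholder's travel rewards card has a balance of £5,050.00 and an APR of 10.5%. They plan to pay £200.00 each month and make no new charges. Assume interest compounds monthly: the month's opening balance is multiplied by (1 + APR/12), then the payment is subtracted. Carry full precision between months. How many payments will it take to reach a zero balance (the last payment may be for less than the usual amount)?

Monthly rate r = 10.5%/12 = 0.875% = 0.00875.
Recurrence: B ← B·(1+r) − £200.00.
Month 1: interest £44.19; balance after payment £4,894.19.
Month 2: interest £42.82; balance after payment £4,737.01.
Closed form: n = −ln(1 − rB₀/P)/ln(1+r) = −ln(0.77906)/ln(1.00875) ≈ 28.658, so the balance reaches zero during payment 29.

29 payments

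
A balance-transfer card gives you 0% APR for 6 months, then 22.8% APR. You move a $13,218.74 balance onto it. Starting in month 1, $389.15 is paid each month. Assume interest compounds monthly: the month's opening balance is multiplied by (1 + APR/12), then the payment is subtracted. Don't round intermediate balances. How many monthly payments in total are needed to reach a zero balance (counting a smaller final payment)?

Promo months 1–6 at r₀ = 0%/12 = 0; months 7+ at r₁ = 22.8%/12 = 0.019.
After month 6 (no interest yet): B = $13,218.74 − 6·$389.15 = $10,883.84.
Then at r₁ with $389.15/mo: n₂ = −ln(1 − r₁·B/P)/ln(1+r₁) ≈ 40.27 → 41 more payments.

47 months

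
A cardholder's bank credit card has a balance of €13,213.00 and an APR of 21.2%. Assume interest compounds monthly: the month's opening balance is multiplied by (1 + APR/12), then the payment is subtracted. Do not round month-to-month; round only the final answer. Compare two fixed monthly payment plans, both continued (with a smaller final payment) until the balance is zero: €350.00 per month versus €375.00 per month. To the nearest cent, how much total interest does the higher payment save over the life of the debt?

€1,113.53

Monthly rate r = 21.2%/12 = 1.76667% = 0.0176667.
At €350.00/mo: n = ⌈−ln(1 − rB₀/P)/ln(1+r)⌉ = 63 payments (last €273.69); total interest = total paid − €13,213.00 = €8,760.69.
At €375.00/mo: 56 payments (last €235.16); total interest €7,647.16.
Interest saved = €8,760.69 − €7,647.16 = €1,113.53.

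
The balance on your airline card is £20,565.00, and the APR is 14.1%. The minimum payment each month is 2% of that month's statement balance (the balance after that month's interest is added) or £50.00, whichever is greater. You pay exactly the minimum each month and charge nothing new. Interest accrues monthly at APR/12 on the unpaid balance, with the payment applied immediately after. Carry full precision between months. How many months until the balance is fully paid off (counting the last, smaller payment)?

324 months

Monthly rate r = 14.1%/12 = 1.175% = 0.01175.
While 2% of the post-interest balance exceeds £50.00, each month B ← (B·(1+r))·(1 − 0.02), i.e. B shrinks by the factor (1+r)·0.98 = 0.99151.
This holds for months 1–249. Entering month 250 the balance is £2,464.06; 2% of the post-interest balance is now below £50.00, so the flat £50.00 minimum applies from here.
From month 250 a fixed £50.00 at rate r clears £2,464.06 in 75 more payments. Total: 249 + 75 = 324 months.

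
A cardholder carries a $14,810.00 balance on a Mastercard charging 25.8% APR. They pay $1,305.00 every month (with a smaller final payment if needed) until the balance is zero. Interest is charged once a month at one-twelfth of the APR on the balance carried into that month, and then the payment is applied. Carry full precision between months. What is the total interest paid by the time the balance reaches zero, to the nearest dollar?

Monthly rate r = 25.8%/12 = 2.15% = 0.0215.
Payoff takes n = ⌈−ln(1 − rB₀/P)/ln(1+r)⌉ = ⌈13.149⌉ = 14 payments; the last is $196.30.
Total paid = 13·$1,305.00 + $196.30 = $17,161.30.
Total interest = total paid − principal = $17,161.30 − $14,810.00 = $2,351.30.

$2,351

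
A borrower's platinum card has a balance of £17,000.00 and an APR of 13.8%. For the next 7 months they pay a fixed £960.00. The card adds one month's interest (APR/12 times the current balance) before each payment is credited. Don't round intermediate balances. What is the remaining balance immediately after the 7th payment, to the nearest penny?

Monthly rate r = 13.8%/12 = 1.15% = 0.0115.
Each month: B ← B·(1+r) − £960.00.
Month 1: interest £195.50; balance after payment £16,235.50.
Month 2: interest £186.71; balance after payment £15,462.21.
Month 3: interest £177.82; balance after payment £14,680.02.
Month 4: interest £168.82; balance after payment £13,888.84.
Month 5: interest £159.72; balance after payment £13,088.57.
Month 6: interest £150.52; balance after payment £12,279.08.
Month 7: interest £141.21; balance after payment £11,460.29.

£11,460.29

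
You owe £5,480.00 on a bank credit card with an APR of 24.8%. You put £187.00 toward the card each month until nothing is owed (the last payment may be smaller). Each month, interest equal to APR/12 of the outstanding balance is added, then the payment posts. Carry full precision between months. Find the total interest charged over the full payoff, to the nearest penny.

Monthly rate r = 24.8%/12 = 2.06667% = 0.0206667.
Payoff takes n = ⌈−ln(1 − rB₀/P)/ln(1+r)⌉ = ⌈45.487⌉ = 46 payments; the last is £91.46.
Total paid = 45·£187.00 + £91.46 = £8,506.46.
Total interest = total paid − principal = £8,506.46 − £5,480.00 = £3,026.46.

£3,026.46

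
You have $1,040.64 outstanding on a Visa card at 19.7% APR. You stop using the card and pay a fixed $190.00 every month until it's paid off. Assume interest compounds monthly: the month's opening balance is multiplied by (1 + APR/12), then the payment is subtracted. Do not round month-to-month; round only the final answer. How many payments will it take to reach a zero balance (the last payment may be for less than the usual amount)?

6 payments

Monthly rate r = 19.7%/12 = 1.64167% = 0.0164167.
Recurrence: B ← B·(1+r) − $190.00.
Month 1: interest $17.08; balance after payment $867.72.
Month 2: interest $14.25; balance after payment $691.97.
Month 3: interest $11.36; balance after payment $513.33.
Month 4: interest $8.43; balance after payment $331.76.
Month 5: interest $5.45; balance after payment $147.20.
Month 6: interest $2.42; balance after payment $0.00.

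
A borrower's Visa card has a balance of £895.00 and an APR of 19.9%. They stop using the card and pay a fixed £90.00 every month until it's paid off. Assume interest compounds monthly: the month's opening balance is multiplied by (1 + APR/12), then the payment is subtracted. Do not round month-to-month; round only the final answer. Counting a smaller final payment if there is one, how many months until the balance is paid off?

Monthly rate r = 19.9%/12 = 1.65833% = 0.0165833.
Recurrence: B ← B·(1+r) − £90.00.
Month 1: interest £14.84; balance after payment £819.84.
Month 2: interest £13.60; balance after payment £743.44.
Closed form: n = −ln(1 − rB₀/P)/ln(1+r) = −ln(0.83509)/ln(1.01658) ≈ 10.957, so the balance reaches zero during payment 11.

11 payments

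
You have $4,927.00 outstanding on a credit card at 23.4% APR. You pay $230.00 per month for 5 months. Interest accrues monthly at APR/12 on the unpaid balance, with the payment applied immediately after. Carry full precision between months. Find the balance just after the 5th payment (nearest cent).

$4,230.75

Monthly rate r = 23.4%/12 = 1.95% = 0.0195.
Each month: B ← B·(1+r) − $230.00.
Month 1: interest $96.08; balance after payment $4,793.08.
Month 2: interest $93.46; balance after payment $4,656.54.
Month 3: interest $90.80; balance after payment $4,517.34.
Month 4: interest $88.09; balance after payment $4,375.43.
Month 5: interest $85.32; balance after payment $4,230.75.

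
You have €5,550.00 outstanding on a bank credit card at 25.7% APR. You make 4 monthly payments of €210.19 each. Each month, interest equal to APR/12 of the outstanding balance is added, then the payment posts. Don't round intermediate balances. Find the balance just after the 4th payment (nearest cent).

Monthly rate r = 25.7%/12 = 2.14167% = 0.0214167.
Each month: B ← B·(1+r) − €210.19.
Month 1: interest €118.86; balance after payment €5,458.67.
Month 2: interest €116.91; balance after payment €5,365.39.
Month 3: interest €114.91; balance after payment €5,270.11.
Month 4: interest €112.87; balance after payment €5,172.79.

€5,172.79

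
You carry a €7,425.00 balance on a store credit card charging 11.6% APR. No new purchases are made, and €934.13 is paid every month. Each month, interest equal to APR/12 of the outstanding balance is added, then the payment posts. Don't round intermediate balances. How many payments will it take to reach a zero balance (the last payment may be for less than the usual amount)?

Monthly rate r = 11.6%/12 = 0.966667% = 0.00966667.
Recurrence: B ← B·(1+r) − €934.13.
Month 1: interest €71.78; balance after payment €6,562.64.
Month 2: interest €63.44; balance after payment €5,691.95.
Closed form: n = −ln(1 − rB₀/P)/ln(1+r) = −ln(0.92316)/ln(1.00967) ≈ 8.310, so the balance reaches zero during payment 9.

9 months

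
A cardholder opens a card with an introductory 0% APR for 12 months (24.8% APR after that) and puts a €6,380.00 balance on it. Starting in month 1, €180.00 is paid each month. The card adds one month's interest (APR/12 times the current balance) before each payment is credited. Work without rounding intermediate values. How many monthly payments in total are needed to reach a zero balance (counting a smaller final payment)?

Promo months 1–12 at r₀ = 0%/12 = 0; months 13+ at r₁ = 24.8%/12 = 0.0206667.
After month 12 (no interest yet): B = €6,380.00 − 12·€180.00 = €4,220.00.
Then at r₁ with €180.00/mo: n₂ = −ln(1 − r₁·B/P)/ln(1+r₁) ≈ 32.39 → 33 more payments.

45 months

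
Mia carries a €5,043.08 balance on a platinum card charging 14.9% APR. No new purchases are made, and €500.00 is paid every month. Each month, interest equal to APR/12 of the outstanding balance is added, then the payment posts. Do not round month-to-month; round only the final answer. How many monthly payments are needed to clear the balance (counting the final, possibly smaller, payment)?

11 months

Monthly rate r = 14.9%/12 = 1.24167% = 0.0124167.
Recurrence: B ← B·(1+r) − €500.00.
Month 1: interest €62.62; balance after payment €4,605.70.
Month 2: interest €57.19; balance after payment €4,162.89.
Closed form: n = −ln(1 − rB₀/P)/ln(1+r) = −ln(0.87476)/ln(1.01242) ≈ 10.843, so the balance reaches zero during payment 11.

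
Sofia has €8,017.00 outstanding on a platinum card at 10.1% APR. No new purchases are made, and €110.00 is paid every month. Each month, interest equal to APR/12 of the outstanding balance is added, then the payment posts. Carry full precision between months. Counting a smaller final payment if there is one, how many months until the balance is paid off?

Monthly rate r = 10.1%/12 = 0.841667% = 0.00841667.
Recurrence: B ← B·(1+r) − €110.00.
Month 1: interest €67.48; balance after payment €7,974.48.
Month 2: interest €67.12; balance after payment €7,931.59.
Closed form: n = −ln(1 − rB₀/P)/ln(1+r) = −ln(0.38658)/ln(1.00842) ≈ 113.396, so the balance reaches zero during payment 114.

114 months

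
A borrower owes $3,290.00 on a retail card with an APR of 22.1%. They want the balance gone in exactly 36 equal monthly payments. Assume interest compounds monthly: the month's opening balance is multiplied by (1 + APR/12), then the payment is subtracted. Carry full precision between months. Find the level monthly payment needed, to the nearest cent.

$125.82

Monthly rate r = 22.1%/12 = 1.84167% = 0.0184167.
Level-payment amortization: P = B₀·r / (1 − (1+r)^(−n)) = 3290.00·0.0184167 / (1 − 1.01842^(−36)).
Denominator 1 − (1+r)^(−36) = 0.481579615.
P = 60.5908 / 0.481579615 ≈ 125.82.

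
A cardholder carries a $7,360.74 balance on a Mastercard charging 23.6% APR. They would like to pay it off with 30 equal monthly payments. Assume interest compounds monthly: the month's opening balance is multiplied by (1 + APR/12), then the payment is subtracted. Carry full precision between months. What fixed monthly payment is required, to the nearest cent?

Monthly rate r = 23.6%/12 = 1.96667% = 0.0196667.
Level-payment amortization: P = B₀·r / (1 − (1+r)^(−n)) = 7360.74·0.0196667 / (1 − 1.01967^(−30)).
Denominator 1 − (1+r)^(−30) = 0.442489139.
P = 144.761 / 0.442489139 ≈ 327.15.

$327.15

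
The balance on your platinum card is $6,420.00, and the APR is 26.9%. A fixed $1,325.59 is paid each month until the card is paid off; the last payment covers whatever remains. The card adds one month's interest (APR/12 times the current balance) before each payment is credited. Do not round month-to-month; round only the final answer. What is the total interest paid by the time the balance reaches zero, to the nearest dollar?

$454

Monthly rate r = 26.9%/12 = 2.24167% = 0.0224167.
Payoff takes n = ⌈−ln(1 − rB₀/P)/ln(1+r)⌉ = ⌈5.184⌉ = 6 payments; the last is $246.12.
Total paid = 5·$1,325.59 + $246.12 = $6,874.07.
Total interest = total paid − principal = $6,874.07 − $6,420.00 = $454.07.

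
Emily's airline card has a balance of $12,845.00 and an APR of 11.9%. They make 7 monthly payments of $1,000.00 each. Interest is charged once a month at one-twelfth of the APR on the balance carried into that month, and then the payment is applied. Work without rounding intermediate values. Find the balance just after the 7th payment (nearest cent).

$6,551.90

Monthly rate r = 11.9%/12 = 0.991667% = 0.00991667.
Each month: B ← B·(1+r) − $1,000.00.
Month 1: interest $127.38; balance after payment $11,972.38.
Month 2: interest $118.73; balance after payment $11,091.11.
Month 3: interest $109.99; balance after payment $10,201.09.
Month 4: interest $101.16; balance after payment $9,302.25.
Month 5: interest $92.25; balance after payment $8,394.50.
Month 6: interest $83.25; balance after payment $7,477.75.
Month 7: interest $74.15; balance after payment $6,551.90.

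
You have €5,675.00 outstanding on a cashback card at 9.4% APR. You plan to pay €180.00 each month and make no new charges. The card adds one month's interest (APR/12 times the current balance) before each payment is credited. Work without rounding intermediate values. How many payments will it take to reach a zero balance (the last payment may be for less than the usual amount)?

Monthly rate r = 9.4%/12 = 0.783333% = 0.00783333.
Recurrence: B ← B·(1+r) − €180.00.
Month 1: interest €44.45; balance after payment €5,539.45.
Month 2: interest €43.39; balance after payment €5,402.85.
Closed form: n = −ln(1 − rB₀/P)/ln(1+r) = −ln(0.75303)/ln(1.00783) ≈ 36.352, so the balance reaches zero during payment 37.

37 payments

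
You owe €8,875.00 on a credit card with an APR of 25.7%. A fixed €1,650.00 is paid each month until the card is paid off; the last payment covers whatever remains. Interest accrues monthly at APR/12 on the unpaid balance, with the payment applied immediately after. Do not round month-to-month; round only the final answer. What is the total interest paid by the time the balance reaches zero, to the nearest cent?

€657.83

Monthly rate r = 25.7%/12 = 2.14167% = 0.0214167.
Payoff takes n = ⌈−ln(1 − rB₀/P)/ln(1+r)⌉ = ⌈5.776⌉ = 6 payments; the last is €1,282.83.
Total paid = 5·€1,650.00 + €1,282.83 = €9,532.83.
Total interest = total paid − principal = €9,532.83 − €8,875.00 = €657.83.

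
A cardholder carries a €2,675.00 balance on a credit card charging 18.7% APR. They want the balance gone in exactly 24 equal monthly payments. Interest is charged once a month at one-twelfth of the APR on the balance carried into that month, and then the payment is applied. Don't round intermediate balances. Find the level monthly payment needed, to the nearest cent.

€134.45

Monthly rate r = 18.7%/12 = 1.55833% = 0.0155833.
Level-payment amortization: P = B₀·r / (1 − (1+r)^(−n)) = 2675.00·0.0155833 / (1 − 1.01558^(−24)).
Denominator 1 − (1+r)^(−24) = 0.310035989.
P = 41.6854 / 0.310035989 ≈ 134.45.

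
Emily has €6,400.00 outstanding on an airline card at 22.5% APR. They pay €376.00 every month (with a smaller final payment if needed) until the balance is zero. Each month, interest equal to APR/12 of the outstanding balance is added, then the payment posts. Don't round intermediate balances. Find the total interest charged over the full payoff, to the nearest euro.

Monthly rate r = 22.5%/12 = 1.875% = 0.01875.
Payoff takes n = ⌈−ln(1 − rB₀/P)/ln(1+r)⌉ = ⌈20.694⌉ = 21 payments; the last is €261.52.
Total paid = 20·€376.00 + €261.52 = €7,781.52.
Total interest = total paid − principal = €7,781.52 − €6,400.00 = €1,381.52.

€1,382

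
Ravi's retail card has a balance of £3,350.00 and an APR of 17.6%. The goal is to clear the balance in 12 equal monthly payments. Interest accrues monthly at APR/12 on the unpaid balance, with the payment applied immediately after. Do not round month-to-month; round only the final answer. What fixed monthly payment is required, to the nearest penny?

£306.49

Monthly rate r = 17.6%/12 = 1.46667% = 0.0146667.
Level-payment amortization: P = B₀·r / (1 − (1+r)^(−n)) = 3350.00·0.0146667 / (1 − 1.01467^(−12)).
Denominator 1 − (1+r)^(−12) = 0.160309423.
P = 49.1333 / 0.160309423 ≈ 306.49.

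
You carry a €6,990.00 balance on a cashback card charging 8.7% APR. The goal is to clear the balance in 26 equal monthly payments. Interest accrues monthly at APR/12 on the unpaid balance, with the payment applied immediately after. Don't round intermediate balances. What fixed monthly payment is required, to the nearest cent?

€295.95

Monthly rate r = 8.7%/12 = 0.725% = 0.00725.
Level-payment amortization: P = B₀·r / (1 − (1+r)^(−n)) = 6990.00·0.00725 / (1 − 1.00725^(−26)).
Denominator 1 − (1+r)^(−26) = 0.171236106.
P = 50.6775 / 0.171236106 ≈ 295.95.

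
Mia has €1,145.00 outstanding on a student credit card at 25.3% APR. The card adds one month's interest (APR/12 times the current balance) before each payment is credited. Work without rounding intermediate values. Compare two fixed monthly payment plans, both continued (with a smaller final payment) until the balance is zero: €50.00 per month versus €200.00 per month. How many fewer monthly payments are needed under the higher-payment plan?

25 fewer payments

Monthly rate r = 25.3%/12 = 2.10833% = 0.0210833.
At €50.00/mo: n = ⌈−ln(1 − rB₀/P)/ln(1+r)⌉ = 32 payments (last €30.21); total interest = total paid − €1,145.00 = €435.21.
At €200.00/mo: 7 payments (last €33.33); total interest €88.33.
Payments saved = 32 − 7 = 25.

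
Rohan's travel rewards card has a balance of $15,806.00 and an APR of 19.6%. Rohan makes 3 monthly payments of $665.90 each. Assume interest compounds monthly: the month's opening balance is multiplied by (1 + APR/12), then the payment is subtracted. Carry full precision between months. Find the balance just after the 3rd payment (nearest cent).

$14,562.71

Monthly rate r = 19.6%/12 = 1.63333% = 0.0163333.
Each month: B ← B·(1+r) − $665.90.
Month 1: interest $258.16; balance after payment $15,398.26.
Month 2: interest $251.50; balance after payment $14,983.87.
Month 3: interest $244.74; balance after payment $14,562.71.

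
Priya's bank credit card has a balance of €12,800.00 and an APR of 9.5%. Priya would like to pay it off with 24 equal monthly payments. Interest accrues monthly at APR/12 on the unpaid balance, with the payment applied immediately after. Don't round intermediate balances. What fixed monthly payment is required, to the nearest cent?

Monthly rate r = 9.5%/12 = 0.791667% = 0.00791667.
Level-payment amortization: P = B₀·r / (1 − (1+r)^(−n)) = 12800.00·0.00791667 / (1 − 1.00792^(−24)).
Denominator 1 − (1+r)^(−24) = 0.172421955.
P = 101.333 / 0.172421955 ≈ 587.71.

€587.71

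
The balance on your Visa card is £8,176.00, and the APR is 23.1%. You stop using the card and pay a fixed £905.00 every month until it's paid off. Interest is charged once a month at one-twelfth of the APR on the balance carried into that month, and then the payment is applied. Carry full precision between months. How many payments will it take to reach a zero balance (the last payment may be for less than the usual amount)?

11 months

Monthly rate r = 23.1%/12 = 1.925% = 0.01925.
Recurrence: B ← B·(1+r) − £905.00.
Month 1: interest £157.39; balance after payment £7,428.39.
Month 2: interest £143.00; balance after payment £6,666.38.
Closed form: n = −ln(1 − rB₀/P)/ln(1+r) = −ln(0.82609)/ln(1.01925) ≈ 10.020, so the balance reaches zero during payment 11.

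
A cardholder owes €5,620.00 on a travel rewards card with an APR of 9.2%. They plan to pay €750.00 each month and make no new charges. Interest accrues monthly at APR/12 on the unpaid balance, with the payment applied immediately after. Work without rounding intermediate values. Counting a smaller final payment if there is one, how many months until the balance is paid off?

8 months

Monthly rate r = 9.2%/12 = 0.766667% = 0.00766667.
Recurrence: B ← B·(1+r) − €750.00.
Month 1: interest €43.09; balance after payment €4,913.09.
Month 2: interest €37.67; balance after payment €4,200.75.
Closed form: n = −ln(1 − rB₀/P)/ln(1+r) = −ln(0.94255)/ln(1.00767) ≈ 7.747, so the balance reaches zero during payment 8.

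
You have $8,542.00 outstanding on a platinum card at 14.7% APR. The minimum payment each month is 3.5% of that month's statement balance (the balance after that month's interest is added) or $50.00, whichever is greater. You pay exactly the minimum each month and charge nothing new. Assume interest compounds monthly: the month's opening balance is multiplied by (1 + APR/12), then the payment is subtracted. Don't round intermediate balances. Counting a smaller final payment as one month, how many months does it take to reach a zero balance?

Monthly rate r = 14.7%/12 = 1.225% = 0.01225.
While 3.5% of the post-interest balance exceeds $50.00, each month B ← (B·(1+r))·(1 − 0.035), i.e. B shrinks by the factor (1+r)·0.965 = 0.97682.
This holds for months 1–77. Entering month 78 the balance is $1,403.85; 3.5% of the post-interest balance is now below $50.00, so the flat $50.00 minimum applies from here.
From month 78 a fixed $50.00 at rate r clears $1,403.85 in 35 more payments. Total: 77 + 35 = 112 months.

112 months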